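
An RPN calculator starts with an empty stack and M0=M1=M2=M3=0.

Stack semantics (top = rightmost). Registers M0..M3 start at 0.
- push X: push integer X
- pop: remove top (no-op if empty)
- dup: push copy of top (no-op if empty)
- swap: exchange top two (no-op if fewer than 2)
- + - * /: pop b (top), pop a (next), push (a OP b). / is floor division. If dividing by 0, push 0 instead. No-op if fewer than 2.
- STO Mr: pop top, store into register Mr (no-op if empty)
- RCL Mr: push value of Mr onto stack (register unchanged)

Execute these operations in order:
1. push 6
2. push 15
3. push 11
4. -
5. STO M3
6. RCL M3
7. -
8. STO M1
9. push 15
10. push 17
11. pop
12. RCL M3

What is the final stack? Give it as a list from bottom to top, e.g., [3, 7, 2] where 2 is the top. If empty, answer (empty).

Answer: [15, 4]

Derivation:
After op 1 (push 6): stack=[6] mem=[0,0,0,0]
After op 2 (push 15): stack=[6,15] mem=[0,0,0,0]
After op 3 (push 11): stack=[6,15,11] mem=[0,0,0,0]
After op 4 (-): stack=[6,4] mem=[0,0,0,0]
After op 5 (STO M3): stack=[6] mem=[0,0,0,4]
After op 6 (RCL M3): stack=[6,4] mem=[0,0,0,4]
After op 7 (-): stack=[2] mem=[0,0,0,4]
After op 8 (STO M1): stack=[empty] mem=[0,2,0,4]
After op 9 (push 15): stack=[15] mem=[0,2,0,4]
After op 10 (push 17): stack=[15,17] mem=[0,2,0,4]
After op 11 (pop): stack=[15] mem=[0,2,0,4]
After op 12 (RCL M3): stack=[15,4] mem=[0,2,0,4]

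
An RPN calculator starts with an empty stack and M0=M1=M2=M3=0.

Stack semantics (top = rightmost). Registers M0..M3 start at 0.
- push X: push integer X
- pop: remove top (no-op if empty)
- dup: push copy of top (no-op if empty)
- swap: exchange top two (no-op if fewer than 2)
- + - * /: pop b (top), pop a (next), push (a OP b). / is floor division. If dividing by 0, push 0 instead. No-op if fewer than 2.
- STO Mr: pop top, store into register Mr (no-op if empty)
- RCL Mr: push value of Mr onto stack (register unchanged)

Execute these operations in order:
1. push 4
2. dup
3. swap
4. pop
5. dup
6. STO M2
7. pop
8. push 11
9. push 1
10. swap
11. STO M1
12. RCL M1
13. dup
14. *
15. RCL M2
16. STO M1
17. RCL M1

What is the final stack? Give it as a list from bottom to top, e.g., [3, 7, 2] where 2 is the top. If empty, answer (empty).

Answer: [1, 121, 4]

Derivation:
After op 1 (push 4): stack=[4] mem=[0,0,0,0]
After op 2 (dup): stack=[4,4] mem=[0,0,0,0]
After op 3 (swap): stack=[4,4] mem=[0,0,0,0]
After op 4 (pop): stack=[4] mem=[0,0,0,0]
After op 5 (dup): stack=[4,4] mem=[0,0,0,0]
After op 6 (STO M2): stack=[4] mem=[0,0,4,0]
After op 7 (pop): stack=[empty] mem=[0,0,4,0]
After op 8 (push 11): stack=[11] mem=[0,0,4,0]
After op 9 (push 1): stack=[11,1] mem=[0,0,4,0]
After op 10 (swap): stack=[1,11] mem=[0,0,4,0]
After op 11 (STO M1): stack=[1] mem=[0,11,4,0]
After op 12 (RCL M1): stack=[1,11] mem=[0,11,4,0]
After op 13 (dup): stack=[1,11,11] mem=[0,11,4,0]
After op 14 (*): stack=[1,121] mem=[0,11,4,0]
After op 15 (RCL M2): stack=[1,121,4] mem=[0,11,4,0]
After op 16 (STO M1): stack=[1,121] mem=[0,4,4,0]
After op 17 (RCL M1): stack=[1,121,4] mem=[0,4,4,0]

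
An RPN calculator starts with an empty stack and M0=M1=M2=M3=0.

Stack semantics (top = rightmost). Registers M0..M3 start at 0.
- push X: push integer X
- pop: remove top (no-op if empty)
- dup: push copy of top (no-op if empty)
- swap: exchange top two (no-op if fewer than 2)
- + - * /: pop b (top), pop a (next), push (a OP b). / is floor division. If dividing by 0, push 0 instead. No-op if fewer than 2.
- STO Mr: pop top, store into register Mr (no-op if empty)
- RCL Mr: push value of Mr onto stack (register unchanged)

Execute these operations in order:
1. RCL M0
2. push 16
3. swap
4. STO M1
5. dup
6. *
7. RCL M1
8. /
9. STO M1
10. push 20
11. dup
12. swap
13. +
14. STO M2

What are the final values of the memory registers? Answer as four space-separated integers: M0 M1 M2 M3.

After op 1 (RCL M0): stack=[0] mem=[0,0,0,0]
After op 2 (push 16): stack=[0,16] mem=[0,0,0,0]
After op 3 (swap): stack=[16,0] mem=[0,0,0,0]
After op 4 (STO M1): stack=[16] mem=[0,0,0,0]
After op 5 (dup): stack=[16,16] mem=[0,0,0,0]
After op 6 (*): stack=[256] mem=[0,0,0,0]
After op 7 (RCL M1): stack=[256,0] mem=[0,0,0,0]
After op 8 (/): stack=[0] mem=[0,0,0,0]
After op 9 (STO M1): stack=[empty] mem=[0,0,0,0]
After op 10 (push 20): stack=[20] mem=[0,0,0,0]
After op 11 (dup): stack=[20,20] mem=[0,0,0,0]
After op 12 (swap): stack=[20,20] mem=[0,0,0,0]
After op 13 (+): stack=[40] mem=[0,0,0,0]
After op 14 (STO M2): stack=[empty] mem=[0,0,40,0]

Answer: 0 0 40 0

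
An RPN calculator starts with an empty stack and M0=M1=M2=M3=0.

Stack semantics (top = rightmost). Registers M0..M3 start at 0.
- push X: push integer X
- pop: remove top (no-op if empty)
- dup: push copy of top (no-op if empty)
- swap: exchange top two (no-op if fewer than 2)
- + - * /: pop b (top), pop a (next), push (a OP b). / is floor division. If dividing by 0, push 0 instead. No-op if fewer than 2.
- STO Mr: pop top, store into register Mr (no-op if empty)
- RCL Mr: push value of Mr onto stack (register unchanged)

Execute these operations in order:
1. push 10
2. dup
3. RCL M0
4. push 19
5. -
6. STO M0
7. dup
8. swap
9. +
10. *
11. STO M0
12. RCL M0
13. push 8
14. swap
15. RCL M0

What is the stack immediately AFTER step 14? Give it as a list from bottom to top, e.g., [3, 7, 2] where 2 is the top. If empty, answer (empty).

After op 1 (push 10): stack=[10] mem=[0,0,0,0]
After op 2 (dup): stack=[10,10] mem=[0,0,0,0]
After op 3 (RCL M0): stack=[10,10,0] mem=[0,0,0,0]
After op 4 (push 19): stack=[10,10,0,19] mem=[0,0,0,0]
After op 5 (-): stack=[10,10,-19] mem=[0,0,0,0]
After op 6 (STO M0): stack=[10,10] mem=[-19,0,0,0]
After op 7 (dup): stack=[10,10,10] mem=[-19,0,0,0]
After op 8 (swap): stack=[10,10,10] mem=[-19,0,0,0]
After op 9 (+): stack=[10,20] mem=[-19,0,0,0]
After op 10 (*): stack=[200] mem=[-19,0,0,0]
After op 11 (STO M0): stack=[empty] mem=[200,0,0,0]
After op 12 (RCL M0): stack=[200] mem=[200,0,0,0]
After op 13 (push 8): stack=[200,8] mem=[200,0,0,0]
After op 14 (swap): stack=[8,200] mem=[200,0,0,0]

[8, 200]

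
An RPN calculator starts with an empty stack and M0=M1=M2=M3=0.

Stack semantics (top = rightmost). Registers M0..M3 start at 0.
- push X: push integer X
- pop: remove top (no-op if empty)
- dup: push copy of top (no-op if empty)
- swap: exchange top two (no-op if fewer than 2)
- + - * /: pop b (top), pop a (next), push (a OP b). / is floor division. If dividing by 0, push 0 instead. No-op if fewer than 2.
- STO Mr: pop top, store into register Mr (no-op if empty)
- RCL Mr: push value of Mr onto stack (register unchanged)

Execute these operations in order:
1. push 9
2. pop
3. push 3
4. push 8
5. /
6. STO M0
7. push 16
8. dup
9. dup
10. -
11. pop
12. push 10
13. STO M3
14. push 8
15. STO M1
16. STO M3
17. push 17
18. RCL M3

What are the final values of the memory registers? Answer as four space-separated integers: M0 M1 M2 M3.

Answer: 0 8 0 16

Derivation:
After op 1 (push 9): stack=[9] mem=[0,0,0,0]
After op 2 (pop): stack=[empty] mem=[0,0,0,0]
After op 3 (push 3): stack=[3] mem=[0,0,0,0]
After op 4 (push 8): stack=[3,8] mem=[0,0,0,0]
After op 5 (/): stack=[0] mem=[0,0,0,0]
After op 6 (STO M0): stack=[empty] mem=[0,0,0,0]
After op 7 (push 16): stack=[16] mem=[0,0,0,0]
After op 8 (dup): stack=[16,16] mem=[0,0,0,0]
After op 9 (dup): stack=[16,16,16] mem=[0,0,0,0]
After op 10 (-): stack=[16,0] mem=[0,0,0,0]
After op 11 (pop): stack=[16] mem=[0,0,0,0]
After op 12 (push 10): stack=[16,10] mem=[0,0,0,0]
After op 13 (STO M3): stack=[16] mem=[0,0,0,10]
After op 14 (push 8): stack=[16,8] mem=[0,0,0,10]
After op 15 (STO M1): stack=[16] mem=[0,8,0,10]
After op 16 (STO M3): stack=[empty] mem=[0,8,0,16]
After op 17 (push 17): stack=[17] mem=[0,8,0,16]
After op 18 (RCL M3): stack=[17,16] mem=[0,8,0,16]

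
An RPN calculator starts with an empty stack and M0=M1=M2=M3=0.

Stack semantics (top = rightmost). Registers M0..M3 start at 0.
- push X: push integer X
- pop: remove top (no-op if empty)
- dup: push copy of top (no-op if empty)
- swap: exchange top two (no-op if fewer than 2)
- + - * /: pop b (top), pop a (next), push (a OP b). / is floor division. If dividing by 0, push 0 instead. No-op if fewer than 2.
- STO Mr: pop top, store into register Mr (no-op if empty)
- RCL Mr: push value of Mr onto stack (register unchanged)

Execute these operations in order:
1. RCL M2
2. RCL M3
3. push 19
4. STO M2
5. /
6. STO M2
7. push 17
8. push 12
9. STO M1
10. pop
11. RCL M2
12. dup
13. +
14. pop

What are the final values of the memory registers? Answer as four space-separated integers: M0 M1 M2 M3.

After op 1 (RCL M2): stack=[0] mem=[0,0,0,0]
After op 2 (RCL M3): stack=[0,0] mem=[0,0,0,0]
After op 3 (push 19): stack=[0,0,19] mem=[0,0,0,0]
After op 4 (STO M2): stack=[0,0] mem=[0,0,19,0]
After op 5 (/): stack=[0] mem=[0,0,19,0]
After op 6 (STO M2): stack=[empty] mem=[0,0,0,0]
After op 7 (push 17): stack=[17] mem=[0,0,0,0]
After op 8 (push 12): stack=[17,12] mem=[0,0,0,0]
After op 9 (STO M1): stack=[17] mem=[0,12,0,0]
After op 10 (pop): stack=[empty] mem=[0,12,0,0]
After op 11 (RCL M2): stack=[0] mem=[0,12,0,0]
After op 12 (dup): stack=[0,0] mem=[0,12,0,0]
After op 13 (+): stack=[0] mem=[0,12,0,0]
After op 14 (pop): stack=[empty] mem=[0,12,0,0]

Answer: 0 12 0 0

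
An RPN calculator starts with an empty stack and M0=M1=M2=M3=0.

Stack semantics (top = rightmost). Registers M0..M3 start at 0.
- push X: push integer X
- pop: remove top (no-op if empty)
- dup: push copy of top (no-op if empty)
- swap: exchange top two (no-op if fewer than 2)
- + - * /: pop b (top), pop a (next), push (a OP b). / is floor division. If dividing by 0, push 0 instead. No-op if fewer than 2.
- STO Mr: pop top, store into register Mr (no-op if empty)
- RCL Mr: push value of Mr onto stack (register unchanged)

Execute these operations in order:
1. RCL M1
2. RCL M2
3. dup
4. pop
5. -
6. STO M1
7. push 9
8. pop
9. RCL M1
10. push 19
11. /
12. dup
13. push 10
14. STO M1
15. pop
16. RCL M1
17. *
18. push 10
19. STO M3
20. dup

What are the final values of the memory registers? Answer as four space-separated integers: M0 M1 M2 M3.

Answer: 0 10 0 10

Derivation:
After op 1 (RCL M1): stack=[0] mem=[0,0,0,0]
After op 2 (RCL M2): stack=[0,0] mem=[0,0,0,0]
After op 3 (dup): stack=[0,0,0] mem=[0,0,0,0]
After op 4 (pop): stack=[0,0] mem=[0,0,0,0]
After op 5 (-): stack=[0] mem=[0,0,0,0]
After op 6 (STO M1): stack=[empty] mem=[0,0,0,0]
After op 7 (push 9): stack=[9] mem=[0,0,0,0]
After op 8 (pop): stack=[empty] mem=[0,0,0,0]
After op 9 (RCL M1): stack=[0] mem=[0,0,0,0]
After op 10 (push 19): stack=[0,19] mem=[0,0,0,0]
After op 11 (/): stack=[0] mem=[0,0,0,0]
After op 12 (dup): stack=[0,0] mem=[0,0,0,0]
After op 13 (push 10): stack=[0,0,10] mem=[0,0,0,0]
After op 14 (STO M1): stack=[0,0] mem=[0,10,0,0]
After op 15 (pop): stack=[0] mem=[0,10,0,0]
After op 16 (RCL M1): stack=[0,10] mem=[0,10,0,0]
After op 17 (*): stack=[0] mem=[0,10,0,0]
After op 18 (push 10): stack=[0,10] mem=[0,10,0,0]
After op 19 (STO M3): stack=[0] mem=[0,10,0,10]
After op 20 (dup): stack=[0,0] mem=[0,10,0,10]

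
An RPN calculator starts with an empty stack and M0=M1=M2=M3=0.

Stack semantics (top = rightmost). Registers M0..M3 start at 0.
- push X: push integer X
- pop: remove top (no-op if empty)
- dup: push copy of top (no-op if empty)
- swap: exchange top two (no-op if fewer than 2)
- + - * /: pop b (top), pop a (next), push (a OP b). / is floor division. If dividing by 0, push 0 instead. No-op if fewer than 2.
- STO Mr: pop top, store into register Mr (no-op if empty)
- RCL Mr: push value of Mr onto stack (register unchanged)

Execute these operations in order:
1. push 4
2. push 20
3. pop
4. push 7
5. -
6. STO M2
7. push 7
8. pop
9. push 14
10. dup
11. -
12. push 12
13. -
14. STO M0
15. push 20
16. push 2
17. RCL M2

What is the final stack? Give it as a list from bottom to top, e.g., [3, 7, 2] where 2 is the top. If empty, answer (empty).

After op 1 (push 4): stack=[4] mem=[0,0,0,0]
After op 2 (push 20): stack=[4,20] mem=[0,0,0,0]
After op 3 (pop): stack=[4] mem=[0,0,0,0]
After op 4 (push 7): stack=[4,7] mem=[0,0,0,0]
After op 5 (-): stack=[-3] mem=[0,0,0,0]
After op 6 (STO M2): stack=[empty] mem=[0,0,-3,0]
After op 7 (push 7): stack=[7] mem=[0,0,-3,0]
After op 8 (pop): stack=[empty] mem=[0,0,-3,0]
After op 9 (push 14): stack=[14] mem=[0,0,-3,0]
After op 10 (dup): stack=[14,14] mem=[0,0,-3,0]
After op 11 (-): stack=[0] mem=[0,0,-3,0]
After op 12 (push 12): stack=[0,12] mem=[0,0,-3,0]
After op 13 (-): stack=[-12] mem=[0,0,-3,0]
After op 14 (STO M0): stack=[empty] mem=[-12,0,-3,0]
After op 15 (push 20): stack=[20] mem=[-12,0,-3,0]
After op 16 (push 2): stack=[20,2] mem=[-12,0,-3,0]
After op 17 (RCL M2): stack=[20,2,-3] mem=[-12,0,-3,0]

Answer: [20, 2, -3]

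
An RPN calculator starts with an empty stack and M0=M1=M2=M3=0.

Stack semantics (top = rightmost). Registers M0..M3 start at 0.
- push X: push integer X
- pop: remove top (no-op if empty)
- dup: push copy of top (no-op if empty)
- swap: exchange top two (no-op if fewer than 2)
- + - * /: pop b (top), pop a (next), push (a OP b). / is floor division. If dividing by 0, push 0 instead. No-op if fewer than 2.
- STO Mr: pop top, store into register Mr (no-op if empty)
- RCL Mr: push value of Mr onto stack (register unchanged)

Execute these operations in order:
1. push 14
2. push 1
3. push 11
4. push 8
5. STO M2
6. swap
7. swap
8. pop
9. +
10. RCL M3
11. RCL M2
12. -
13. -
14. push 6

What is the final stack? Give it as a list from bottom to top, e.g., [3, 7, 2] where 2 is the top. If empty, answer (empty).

Answer: [23, 6]

Derivation:
After op 1 (push 14): stack=[14] mem=[0,0,0,0]
After op 2 (push 1): stack=[14,1] mem=[0,0,0,0]
After op 3 (push 11): stack=[14,1,11] mem=[0,0,0,0]
After op 4 (push 8): stack=[14,1,11,8] mem=[0,0,0,0]
After op 5 (STO M2): stack=[14,1,11] mem=[0,0,8,0]
After op 6 (swap): stack=[14,11,1] mem=[0,0,8,0]
After op 7 (swap): stack=[14,1,11] mem=[0,0,8,0]
After op 8 (pop): stack=[14,1] mem=[0,0,8,0]
After op 9 (+): stack=[15] mem=[0,0,8,0]
After op 10 (RCL M3): stack=[15,0] mem=[0,0,8,0]
After op 11 (RCL M2): stack=[15,0,8] mem=[0,0,8,0]
After op 12 (-): stack=[15,-8] mem=[0,0,8,0]
After op 13 (-): stack=[23] mem=[0,0,8,0]
After op 14 (push 6): stack=[23,6] mem=[0,0,8,0]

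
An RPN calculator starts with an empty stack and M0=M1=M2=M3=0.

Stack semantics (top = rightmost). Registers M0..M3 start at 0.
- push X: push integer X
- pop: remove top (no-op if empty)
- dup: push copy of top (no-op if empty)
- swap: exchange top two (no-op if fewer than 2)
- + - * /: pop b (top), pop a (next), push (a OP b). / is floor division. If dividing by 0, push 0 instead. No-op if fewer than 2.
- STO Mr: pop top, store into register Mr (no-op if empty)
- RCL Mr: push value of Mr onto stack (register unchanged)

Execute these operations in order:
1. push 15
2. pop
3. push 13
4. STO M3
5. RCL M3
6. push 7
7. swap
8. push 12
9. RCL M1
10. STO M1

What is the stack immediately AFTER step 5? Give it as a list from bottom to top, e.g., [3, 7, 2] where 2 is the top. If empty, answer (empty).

After op 1 (push 15): stack=[15] mem=[0,0,0,0]
After op 2 (pop): stack=[empty] mem=[0,0,0,0]
After op 3 (push 13): stack=[13] mem=[0,0,0,0]
After op 4 (STO M3): stack=[empty] mem=[0,0,0,13]
After op 5 (RCL M3): stack=[13] mem=[0,0,0,13]

[13]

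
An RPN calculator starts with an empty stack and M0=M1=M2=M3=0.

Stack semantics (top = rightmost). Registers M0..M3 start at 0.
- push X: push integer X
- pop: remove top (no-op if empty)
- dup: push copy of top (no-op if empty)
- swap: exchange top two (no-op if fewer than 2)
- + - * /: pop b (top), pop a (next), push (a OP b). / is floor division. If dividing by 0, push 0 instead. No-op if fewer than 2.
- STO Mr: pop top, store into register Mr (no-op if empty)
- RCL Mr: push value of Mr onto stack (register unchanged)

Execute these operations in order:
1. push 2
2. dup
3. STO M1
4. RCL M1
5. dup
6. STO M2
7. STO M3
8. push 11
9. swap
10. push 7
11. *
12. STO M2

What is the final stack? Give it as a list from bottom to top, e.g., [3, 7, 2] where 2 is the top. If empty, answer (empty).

After op 1 (push 2): stack=[2] mem=[0,0,0,0]
After op 2 (dup): stack=[2,2] mem=[0,0,0,0]
After op 3 (STO M1): stack=[2] mem=[0,2,0,0]
After op 4 (RCL M1): stack=[2,2] mem=[0,2,0,0]
After op 5 (dup): stack=[2,2,2] mem=[0,2,0,0]
After op 6 (STO M2): stack=[2,2] mem=[0,2,2,0]
After op 7 (STO M3): stack=[2] mem=[0,2,2,2]
After op 8 (push 11): stack=[2,11] mem=[0,2,2,2]
After op 9 (swap): stack=[11,2] mem=[0,2,2,2]
After op 10 (push 7): stack=[11,2,7] mem=[0,2,2,2]
After op 11 (*): stack=[11,14] mem=[0,2,2,2]
After op 12 (STO M2): stack=[11] mem=[0,2,14,2]

Answer: [11]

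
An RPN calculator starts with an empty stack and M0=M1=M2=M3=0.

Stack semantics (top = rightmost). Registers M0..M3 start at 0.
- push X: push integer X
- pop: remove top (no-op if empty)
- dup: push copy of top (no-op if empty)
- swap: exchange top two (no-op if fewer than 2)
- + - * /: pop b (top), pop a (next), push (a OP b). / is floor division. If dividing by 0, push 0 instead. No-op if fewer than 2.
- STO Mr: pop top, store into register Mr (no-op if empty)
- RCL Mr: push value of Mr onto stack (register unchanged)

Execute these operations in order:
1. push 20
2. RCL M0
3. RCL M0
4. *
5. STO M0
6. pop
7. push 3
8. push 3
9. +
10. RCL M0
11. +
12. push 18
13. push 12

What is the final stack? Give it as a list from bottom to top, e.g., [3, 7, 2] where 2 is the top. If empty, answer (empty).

Answer: [6, 18, 12]

Derivation:
After op 1 (push 20): stack=[20] mem=[0,0,0,0]
After op 2 (RCL M0): stack=[20,0] mem=[0,0,0,0]
After op 3 (RCL M0): stack=[20,0,0] mem=[0,0,0,0]
After op 4 (*): stack=[20,0] mem=[0,0,0,0]
After op 5 (STO M0): stack=[20] mem=[0,0,0,0]
After op 6 (pop): stack=[empty] mem=[0,0,0,0]
After op 7 (push 3): stack=[3] mem=[0,0,0,0]
After op 8 (push 3): stack=[3,3] mem=[0,0,0,0]
After op 9 (+): stack=[6] mem=[0,0,0,0]
After op 10 (RCL M0): stack=[6,0] mem=[0,0,0,0]
After op 11 (+): stack=[6] mem=[0,0,0,0]
After op 12 (push 18): stack=[6,18] mem=[0,0,0,0]
After op 13 (push 12): stack=[6,18,12] mem=[0,0,0,0]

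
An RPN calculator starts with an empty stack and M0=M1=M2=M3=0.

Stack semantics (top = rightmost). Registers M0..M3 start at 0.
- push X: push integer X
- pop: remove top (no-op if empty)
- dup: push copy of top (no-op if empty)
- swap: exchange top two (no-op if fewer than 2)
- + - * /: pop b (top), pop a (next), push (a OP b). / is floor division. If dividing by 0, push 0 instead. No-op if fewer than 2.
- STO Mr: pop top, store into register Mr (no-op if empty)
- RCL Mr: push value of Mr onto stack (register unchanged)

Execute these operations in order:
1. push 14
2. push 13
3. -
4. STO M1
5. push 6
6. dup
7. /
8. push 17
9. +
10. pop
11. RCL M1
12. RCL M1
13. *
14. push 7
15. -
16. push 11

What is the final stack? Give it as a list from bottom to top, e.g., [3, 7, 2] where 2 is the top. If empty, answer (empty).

Answer: [-6, 11]

Derivation:
After op 1 (push 14): stack=[14] mem=[0,0,0,0]
After op 2 (push 13): stack=[14,13] mem=[0,0,0,0]
After op 3 (-): stack=[1] mem=[0,0,0,0]
After op 4 (STO M1): stack=[empty] mem=[0,1,0,0]
After op 5 (push 6): stack=[6] mem=[0,1,0,0]
After op 6 (dup): stack=[6,6] mem=[0,1,0,0]
After op 7 (/): stack=[1] mem=[0,1,0,0]
After op 8 (push 17): stack=[1,17] mem=[0,1,0,0]
After op 9 (+): stack=[18] mem=[0,1,0,0]
After op 10 (pop): stack=[empty] mem=[0,1,0,0]
After op 11 (RCL M1): stack=[1] mem=[0,1,0,0]
After op 12 (RCL M1): stack=[1,1] mem=[0,1,0,0]
After op 13 (*): stack=[1] mem=[0,1,0,0]
After op 14 (push 7): stack=[1,7] mem=[0,1,0,0]
After op 15 (-): stack=[-6] mem=[0,1,0,0]
After op 16 (push 11): stack=[-6,11] mem=[0,1,0,0]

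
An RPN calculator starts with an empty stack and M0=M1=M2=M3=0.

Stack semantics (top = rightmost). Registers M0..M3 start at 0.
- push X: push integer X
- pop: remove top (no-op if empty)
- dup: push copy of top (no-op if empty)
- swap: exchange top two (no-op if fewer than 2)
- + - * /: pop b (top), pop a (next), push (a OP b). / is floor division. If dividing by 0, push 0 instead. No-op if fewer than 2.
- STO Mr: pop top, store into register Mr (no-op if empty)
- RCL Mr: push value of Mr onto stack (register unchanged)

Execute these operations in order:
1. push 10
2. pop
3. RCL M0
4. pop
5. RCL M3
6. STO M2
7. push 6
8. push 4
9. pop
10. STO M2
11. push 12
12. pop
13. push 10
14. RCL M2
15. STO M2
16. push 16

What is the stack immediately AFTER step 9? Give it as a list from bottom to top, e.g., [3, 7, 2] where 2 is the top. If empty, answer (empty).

After op 1 (push 10): stack=[10] mem=[0,0,0,0]
After op 2 (pop): stack=[empty] mem=[0,0,0,0]
After op 3 (RCL M0): stack=[0] mem=[0,0,0,0]
After op 4 (pop): stack=[empty] mem=[0,0,0,0]
After op 5 (RCL M3): stack=[0] mem=[0,0,0,0]
After op 6 (STO M2): stack=[empty] mem=[0,0,0,0]
After op 7 (push 6): stack=[6] mem=[0,0,0,0]
After op 8 (push 4): stack=[6,4] mem=[0,0,0,0]
After op 9 (pop): stack=[6] mem=[0,0,0,0]

[6]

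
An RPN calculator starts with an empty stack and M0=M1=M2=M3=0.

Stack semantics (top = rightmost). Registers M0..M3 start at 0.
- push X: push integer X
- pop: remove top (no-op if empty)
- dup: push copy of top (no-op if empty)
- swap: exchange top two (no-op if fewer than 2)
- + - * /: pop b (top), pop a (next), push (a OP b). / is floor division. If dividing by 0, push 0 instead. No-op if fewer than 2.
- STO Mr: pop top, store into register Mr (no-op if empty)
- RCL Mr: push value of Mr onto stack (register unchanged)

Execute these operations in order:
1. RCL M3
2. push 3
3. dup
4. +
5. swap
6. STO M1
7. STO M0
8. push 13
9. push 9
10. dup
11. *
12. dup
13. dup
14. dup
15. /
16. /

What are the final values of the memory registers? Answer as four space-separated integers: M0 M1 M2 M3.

Answer: 6 0 0 0

Derivation:
After op 1 (RCL M3): stack=[0] mem=[0,0,0,0]
After op 2 (push 3): stack=[0,3] mem=[0,0,0,0]
After op 3 (dup): stack=[0,3,3] mem=[0,0,0,0]
After op 4 (+): stack=[0,6] mem=[0,0,0,0]
After op 5 (swap): stack=[6,0] mem=[0,0,0,0]
After op 6 (STO M1): stack=[6] mem=[0,0,0,0]
After op 7 (STO M0): stack=[empty] mem=[6,0,0,0]
After op 8 (push 13): stack=[13] mem=[6,0,0,0]
After op 9 (push 9): stack=[13,9] mem=[6,0,0,0]
After op 10 (dup): stack=[13,9,9] mem=[6,0,0,0]
After op 11 (*): stack=[13,81] mem=[6,0,0,0]
After op 12 (dup): stack=[13,81,81] mem=[6,0,0,0]
After op 13 (dup): stack=[13,81,81,81] mem=[6,0,0,0]
After op 14 (dup): stack=[13,81,81,81,81] mem=[6,0,0,0]
After op 15 (/): stack=[13,81,81,1] mem=[6,0,0,0]
After op 16 (/): stack=[13,81,81] mem=[6,0,0,0]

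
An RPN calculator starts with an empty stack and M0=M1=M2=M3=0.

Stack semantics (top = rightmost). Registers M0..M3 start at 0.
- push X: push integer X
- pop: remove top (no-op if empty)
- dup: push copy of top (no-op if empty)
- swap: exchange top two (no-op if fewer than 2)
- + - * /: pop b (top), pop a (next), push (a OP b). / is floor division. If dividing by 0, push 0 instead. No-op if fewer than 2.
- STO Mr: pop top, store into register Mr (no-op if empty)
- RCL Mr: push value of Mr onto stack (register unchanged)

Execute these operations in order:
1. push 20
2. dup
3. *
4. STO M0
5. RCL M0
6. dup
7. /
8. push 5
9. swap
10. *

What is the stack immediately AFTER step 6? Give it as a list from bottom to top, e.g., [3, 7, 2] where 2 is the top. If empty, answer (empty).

After op 1 (push 20): stack=[20] mem=[0,0,0,0]
After op 2 (dup): stack=[20,20] mem=[0,0,0,0]
After op 3 (*): stack=[400] mem=[0,0,0,0]
After op 4 (STO M0): stack=[empty] mem=[400,0,0,0]
After op 5 (RCL M0): stack=[400] mem=[400,0,0,0]
After op 6 (dup): stack=[400,400] mem=[400,0,0,0]

[400, 400]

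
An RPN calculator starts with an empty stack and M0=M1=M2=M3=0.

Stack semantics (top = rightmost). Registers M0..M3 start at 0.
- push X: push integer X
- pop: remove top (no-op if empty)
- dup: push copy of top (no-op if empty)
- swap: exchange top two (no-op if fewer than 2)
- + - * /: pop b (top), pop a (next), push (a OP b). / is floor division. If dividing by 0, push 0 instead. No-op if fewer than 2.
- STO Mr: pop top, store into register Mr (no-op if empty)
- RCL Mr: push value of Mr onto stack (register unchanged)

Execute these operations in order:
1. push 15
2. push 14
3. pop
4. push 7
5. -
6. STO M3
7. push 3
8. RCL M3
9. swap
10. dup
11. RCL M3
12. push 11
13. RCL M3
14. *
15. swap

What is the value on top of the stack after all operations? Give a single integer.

After op 1 (push 15): stack=[15] mem=[0,0,0,0]
After op 2 (push 14): stack=[15,14] mem=[0,0,0,0]
After op 3 (pop): stack=[15] mem=[0,0,0,0]
After op 4 (push 7): stack=[15,7] mem=[0,0,0,0]
After op 5 (-): stack=[8] mem=[0,0,0,0]
After op 6 (STO M3): stack=[empty] mem=[0,0,0,8]
After op 7 (push 3): stack=[3] mem=[0,0,0,8]
After op 8 (RCL M3): stack=[3,8] mem=[0,0,0,8]
After op 9 (swap): stack=[8,3] mem=[0,0,0,8]
After op 10 (dup): stack=[8,3,3] mem=[0,0,0,8]
After op 11 (RCL M3): stack=[8,3,3,8] mem=[0,0,0,8]
After op 12 (push 11): stack=[8,3,3,8,11] mem=[0,0,0,8]
After op 13 (RCL M3): stack=[8,3,3,8,11,8] mem=[0,0,0,8]
After op 14 (*): stack=[8,3,3,8,88] mem=[0,0,0,8]
After op 15 (swap): stack=[8,3,3,88,8] mem=[0,0,0,8]

Answer: 8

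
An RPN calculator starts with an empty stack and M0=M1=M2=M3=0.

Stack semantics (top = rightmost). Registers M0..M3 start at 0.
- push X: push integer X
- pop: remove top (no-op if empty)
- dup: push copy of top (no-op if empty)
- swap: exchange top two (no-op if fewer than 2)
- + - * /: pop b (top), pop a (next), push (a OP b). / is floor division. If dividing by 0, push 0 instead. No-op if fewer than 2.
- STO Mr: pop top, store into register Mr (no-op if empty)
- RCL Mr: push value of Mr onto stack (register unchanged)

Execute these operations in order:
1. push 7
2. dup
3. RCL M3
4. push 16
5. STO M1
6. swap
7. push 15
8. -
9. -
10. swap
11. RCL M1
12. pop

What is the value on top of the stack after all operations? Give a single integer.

After op 1 (push 7): stack=[7] mem=[0,0,0,0]
After op 2 (dup): stack=[7,7] mem=[0,0,0,0]
After op 3 (RCL M3): stack=[7,7,0] mem=[0,0,0,0]
After op 4 (push 16): stack=[7,7,0,16] mem=[0,0,0,0]
After op 5 (STO M1): stack=[7,7,0] mem=[0,16,0,0]
After op 6 (swap): stack=[7,0,7] mem=[0,16,0,0]
After op 7 (push 15): stack=[7,0,7,15] mem=[0,16,0,0]
After op 8 (-): stack=[7,0,-8] mem=[0,16,0,0]
After op 9 (-): stack=[7,8] mem=[0,16,0,0]
After op 10 (swap): stack=[8,7] mem=[0,16,0,0]
After op 11 (RCL M1): stack=[8,7,16] mem=[0,16,0,0]
After op 12 (pop): stack=[8,7] mem=[0,16,0,0]

Answer: 7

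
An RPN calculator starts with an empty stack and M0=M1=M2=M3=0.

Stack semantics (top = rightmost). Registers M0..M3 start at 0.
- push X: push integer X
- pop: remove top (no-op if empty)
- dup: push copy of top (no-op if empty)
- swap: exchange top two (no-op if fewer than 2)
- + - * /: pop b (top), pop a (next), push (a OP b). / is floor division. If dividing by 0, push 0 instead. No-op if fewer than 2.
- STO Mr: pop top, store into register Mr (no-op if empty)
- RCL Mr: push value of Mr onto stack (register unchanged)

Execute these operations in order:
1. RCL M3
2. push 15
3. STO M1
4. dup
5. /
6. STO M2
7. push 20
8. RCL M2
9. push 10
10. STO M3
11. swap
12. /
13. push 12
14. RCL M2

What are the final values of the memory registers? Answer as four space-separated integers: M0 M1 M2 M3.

After op 1 (RCL M3): stack=[0] mem=[0,0,0,0]
After op 2 (push 15): stack=[0,15] mem=[0,0,0,0]
After op 3 (STO M1): stack=[0] mem=[0,15,0,0]
After op 4 (dup): stack=[0,0] mem=[0,15,0,0]
After op 5 (/): stack=[0] mem=[0,15,0,0]
After op 6 (STO M2): stack=[empty] mem=[0,15,0,0]
After op 7 (push 20): stack=[20] mem=[0,15,0,0]
After op 8 (RCL M2): stack=[20,0] mem=[0,15,0,0]
After op 9 (push 10): stack=[20,0,10] mem=[0,15,0,0]
After op 10 (STO M3): stack=[20,0] mem=[0,15,0,10]
After op 11 (swap): stack=[0,20] mem=[0,15,0,10]
After op 12 (/): stack=[0] mem=[0,15,0,10]
After op 13 (push 12): stack=[0,12] mem=[0,15,0,10]
After op 14 (RCL M2): stack=[0,12,0] mem=[0,15,0,10]

Answer: 0 15 0 10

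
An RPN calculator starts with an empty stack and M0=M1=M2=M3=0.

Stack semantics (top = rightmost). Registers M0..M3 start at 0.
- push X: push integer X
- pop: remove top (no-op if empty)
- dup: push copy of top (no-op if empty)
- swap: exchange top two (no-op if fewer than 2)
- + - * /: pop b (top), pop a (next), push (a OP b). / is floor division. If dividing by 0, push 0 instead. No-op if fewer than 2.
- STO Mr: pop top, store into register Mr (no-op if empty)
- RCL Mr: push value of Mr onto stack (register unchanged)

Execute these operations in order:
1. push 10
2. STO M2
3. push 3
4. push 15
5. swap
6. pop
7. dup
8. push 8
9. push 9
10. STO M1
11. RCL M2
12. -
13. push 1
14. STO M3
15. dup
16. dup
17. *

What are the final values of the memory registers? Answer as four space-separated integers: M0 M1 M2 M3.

Answer: 0 9 10 1

Derivation:
After op 1 (push 10): stack=[10] mem=[0,0,0,0]
After op 2 (STO M2): stack=[empty] mem=[0,0,10,0]
After op 3 (push 3): stack=[3] mem=[0,0,10,0]
After op 4 (push 15): stack=[3,15] mem=[0,0,10,0]
After op 5 (swap): stack=[15,3] mem=[0,0,10,0]
After op 6 (pop): stack=[15] mem=[0,0,10,0]
After op 7 (dup): stack=[15,15] mem=[0,0,10,0]
After op 8 (push 8): stack=[15,15,8] mem=[0,0,10,0]
After op 9 (push 9): stack=[15,15,8,9] mem=[0,0,10,0]
After op 10 (STO M1): stack=[15,15,8] mem=[0,9,10,0]
After op 11 (RCL M2): stack=[15,15,8,10] mem=[0,9,10,0]
After op 12 (-): stack=[15,15,-2] mem=[0,9,10,0]
After op 13 (push 1): stack=[15,15,-2,1] mem=[0,9,10,0]
After op 14 (STO M3): stack=[15,15,-2] mem=[0,9,10,1]
After op 15 (dup): stack=[15,15,-2,-2] mem=[0,9,10,1]
After op 16 (dup): stack=[15,15,-2,-2,-2] mem=[0,9,10,1]
After op 17 (*): stack=[15,15,-2,4] mem=[0,9,10,1]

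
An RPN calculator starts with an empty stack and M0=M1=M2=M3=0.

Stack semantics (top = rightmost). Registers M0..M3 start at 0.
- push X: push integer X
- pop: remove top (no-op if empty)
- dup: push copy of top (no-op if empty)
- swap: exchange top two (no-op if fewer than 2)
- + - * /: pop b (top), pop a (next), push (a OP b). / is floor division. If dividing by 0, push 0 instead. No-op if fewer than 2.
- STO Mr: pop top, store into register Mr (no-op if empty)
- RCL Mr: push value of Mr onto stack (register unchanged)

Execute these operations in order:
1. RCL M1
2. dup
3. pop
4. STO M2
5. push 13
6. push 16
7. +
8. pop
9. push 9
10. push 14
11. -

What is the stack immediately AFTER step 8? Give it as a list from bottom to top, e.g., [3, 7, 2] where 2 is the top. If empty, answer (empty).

After op 1 (RCL M1): stack=[0] mem=[0,0,0,0]
After op 2 (dup): stack=[0,0] mem=[0,0,0,0]
After op 3 (pop): stack=[0] mem=[0,0,0,0]
After op 4 (STO M2): stack=[empty] mem=[0,0,0,0]
After op 5 (push 13): stack=[13] mem=[0,0,0,0]
After op 6 (push 16): stack=[13,16] mem=[0,0,0,0]
After op 7 (+): stack=[29] mem=[0,0,0,0]
After op 8 (pop): stack=[empty] mem=[0,0,0,0]

(empty)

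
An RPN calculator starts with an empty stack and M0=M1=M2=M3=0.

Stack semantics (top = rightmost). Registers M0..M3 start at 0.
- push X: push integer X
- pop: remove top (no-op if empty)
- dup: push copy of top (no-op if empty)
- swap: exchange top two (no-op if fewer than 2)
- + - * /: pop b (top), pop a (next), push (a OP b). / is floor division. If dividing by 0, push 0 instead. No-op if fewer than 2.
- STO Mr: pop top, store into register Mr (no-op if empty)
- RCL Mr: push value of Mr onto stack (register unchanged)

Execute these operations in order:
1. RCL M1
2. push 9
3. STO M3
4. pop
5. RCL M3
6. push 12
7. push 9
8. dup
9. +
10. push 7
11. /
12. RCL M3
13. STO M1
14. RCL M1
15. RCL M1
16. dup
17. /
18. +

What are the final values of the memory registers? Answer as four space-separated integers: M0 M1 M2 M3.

Answer: 0 9 0 9

Derivation:
After op 1 (RCL M1): stack=[0] mem=[0,0,0,0]
After op 2 (push 9): stack=[0,9] mem=[0,0,0,0]
After op 3 (STO M3): stack=[0] mem=[0,0,0,9]
After op 4 (pop): stack=[empty] mem=[0,0,0,9]
After op 5 (RCL M3): stack=[9] mem=[0,0,0,9]
After op 6 (push 12): stack=[9,12] mem=[0,0,0,9]
After op 7 (push 9): stack=[9,12,9] mem=[0,0,0,9]
After op 8 (dup): stack=[9,12,9,9] mem=[0,0,0,9]
After op 9 (+): stack=[9,12,18] mem=[0,0,0,9]
After op 10 (push 7): stack=[9,12,18,7] mem=[0,0,0,9]
After op 11 (/): stack=[9,12,2] mem=[0,0,0,9]
After op 12 (RCL M3): stack=[9,12,2,9] mem=[0,0,0,9]
After op 13 (STO M1): stack=[9,12,2] mem=[0,9,0,9]
After op 14 (RCL M1): stack=[9,12,2,9] mem=[0,9,0,9]
After op 15 (RCL M1): stack=[9,12,2,9,9] mem=[0,9,0,9]
After op 16 (dup): stack=[9,12,2,9,9,9] mem=[0,9,0,9]
After op 17 (/): stack=[9,12,2,9,1] mem=[0,9,0,9]
After op 18 (+): stack=[9,12,2,10] mem=[0,9,0,9]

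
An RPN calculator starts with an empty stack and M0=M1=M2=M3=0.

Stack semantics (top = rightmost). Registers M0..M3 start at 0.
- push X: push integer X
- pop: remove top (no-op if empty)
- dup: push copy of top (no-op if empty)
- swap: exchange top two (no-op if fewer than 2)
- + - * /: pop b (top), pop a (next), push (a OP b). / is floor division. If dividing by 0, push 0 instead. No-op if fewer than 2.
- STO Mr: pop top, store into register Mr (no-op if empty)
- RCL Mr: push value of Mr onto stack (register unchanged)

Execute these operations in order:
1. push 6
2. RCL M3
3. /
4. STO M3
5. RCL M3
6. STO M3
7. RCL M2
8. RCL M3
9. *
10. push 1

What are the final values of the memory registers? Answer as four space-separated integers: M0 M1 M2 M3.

Answer: 0 0 0 0

Derivation:
After op 1 (push 6): stack=[6] mem=[0,0,0,0]
After op 2 (RCL M3): stack=[6,0] mem=[0,0,0,0]
After op 3 (/): stack=[0] mem=[0,0,0,0]
After op 4 (STO M3): stack=[empty] mem=[0,0,0,0]
After op 5 (RCL M3): stack=[0] mem=[0,0,0,0]
After op 6 (STO M3): stack=[empty] mem=[0,0,0,0]
After op 7 (RCL M2): stack=[0] mem=[0,0,0,0]
After op 8 (RCL M3): stack=[0,0] mem=[0,0,0,0]
After op 9 (*): stack=[0] mem=[0,0,0,0]
After op 10 (push 1): stack=[0,1] mem=[0,0,0,0]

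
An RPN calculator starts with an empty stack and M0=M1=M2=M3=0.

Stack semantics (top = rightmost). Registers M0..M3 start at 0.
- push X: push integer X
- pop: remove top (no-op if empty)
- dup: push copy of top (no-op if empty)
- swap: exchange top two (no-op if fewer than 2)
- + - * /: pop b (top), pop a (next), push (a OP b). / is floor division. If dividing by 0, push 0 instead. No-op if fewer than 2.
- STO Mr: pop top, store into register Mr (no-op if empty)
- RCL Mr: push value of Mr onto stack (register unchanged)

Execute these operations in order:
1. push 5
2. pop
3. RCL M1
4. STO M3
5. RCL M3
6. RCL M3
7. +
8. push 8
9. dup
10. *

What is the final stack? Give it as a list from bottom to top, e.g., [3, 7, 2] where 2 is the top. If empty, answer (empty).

After op 1 (push 5): stack=[5] mem=[0,0,0,0]
After op 2 (pop): stack=[empty] mem=[0,0,0,0]
After op 3 (RCL M1): stack=[0] mem=[0,0,0,0]
After op 4 (STO M3): stack=[empty] mem=[0,0,0,0]
After op 5 (RCL M3): stack=[0] mem=[0,0,0,0]
After op 6 (RCL M3): stack=[0,0] mem=[0,0,0,0]
After op 7 (+): stack=[0] mem=[0,0,0,0]
After op 8 (push 8): stack=[0,8] mem=[0,0,0,0]
After op 9 (dup): stack=[0,8,8] mem=[0,0,0,0]
After op 10 (*): stack=[0,64] mem=[0,0,0,0]

Answer: [0, 64]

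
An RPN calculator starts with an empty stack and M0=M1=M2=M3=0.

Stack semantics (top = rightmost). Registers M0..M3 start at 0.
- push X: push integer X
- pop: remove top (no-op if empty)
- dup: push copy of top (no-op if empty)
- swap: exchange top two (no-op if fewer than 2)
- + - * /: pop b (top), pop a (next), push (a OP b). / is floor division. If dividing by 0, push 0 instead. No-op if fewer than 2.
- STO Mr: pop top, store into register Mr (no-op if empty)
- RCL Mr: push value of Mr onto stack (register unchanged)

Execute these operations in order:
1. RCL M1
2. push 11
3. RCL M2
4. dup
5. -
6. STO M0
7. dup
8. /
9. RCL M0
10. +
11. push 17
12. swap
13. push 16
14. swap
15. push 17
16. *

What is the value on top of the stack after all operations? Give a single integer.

After op 1 (RCL M1): stack=[0] mem=[0,0,0,0]
After op 2 (push 11): stack=[0,11] mem=[0,0,0,0]
After op 3 (RCL M2): stack=[0,11,0] mem=[0,0,0,0]
After op 4 (dup): stack=[0,11,0,0] mem=[0,0,0,0]
After op 5 (-): stack=[0,11,0] mem=[0,0,0,0]
After op 6 (STO M0): stack=[0,11] mem=[0,0,0,0]
After op 7 (dup): stack=[0,11,11] mem=[0,0,0,0]
After op 8 (/): stack=[0,1] mem=[0,0,0,0]
After op 9 (RCL M0): stack=[0,1,0] mem=[0,0,0,0]
After op 10 (+): stack=[0,1] mem=[0,0,0,0]
After op 11 (push 17): stack=[0,1,17] mem=[0,0,0,0]
After op 12 (swap): stack=[0,17,1] mem=[0,0,0,0]
After op 13 (push 16): stack=[0,17,1,16] mem=[0,0,0,0]
After op 14 (swap): stack=[0,17,16,1] mem=[0,0,0,0]
After op 15 (push 17): stack=[0,17,16,1,17] mem=[0,0,0,0]
After op 16 (*): stack=[0,17,16,17] mem=[0,0,0,0]

Answer: 17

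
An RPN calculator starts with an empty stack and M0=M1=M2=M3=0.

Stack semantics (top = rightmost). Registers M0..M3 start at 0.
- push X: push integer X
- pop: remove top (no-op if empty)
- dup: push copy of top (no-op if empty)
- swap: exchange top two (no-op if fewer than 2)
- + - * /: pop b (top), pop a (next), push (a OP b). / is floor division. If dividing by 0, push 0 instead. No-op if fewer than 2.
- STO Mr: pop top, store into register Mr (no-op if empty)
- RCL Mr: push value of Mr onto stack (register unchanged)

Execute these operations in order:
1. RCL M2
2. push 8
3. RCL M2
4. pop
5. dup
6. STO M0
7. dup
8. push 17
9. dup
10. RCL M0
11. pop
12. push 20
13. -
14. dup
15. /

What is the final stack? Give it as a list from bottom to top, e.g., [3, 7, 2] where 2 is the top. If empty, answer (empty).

Answer: [0, 8, 8, 17, 1]

Derivation:
After op 1 (RCL M2): stack=[0] mem=[0,0,0,0]
After op 2 (push 8): stack=[0,8] mem=[0,0,0,0]
After op 3 (RCL M2): stack=[0,8,0] mem=[0,0,0,0]
After op 4 (pop): stack=[0,8] mem=[0,0,0,0]
After op 5 (dup): stack=[0,8,8] mem=[0,0,0,0]
After op 6 (STO M0): stack=[0,8] mem=[8,0,0,0]
After op 7 (dup): stack=[0,8,8] mem=[8,0,0,0]
After op 8 (push 17): stack=[0,8,8,17] mem=[8,0,0,0]
After op 9 (dup): stack=[0,8,8,17,17] mem=[8,0,0,0]
After op 10 (RCL M0): stack=[0,8,8,17,17,8] mem=[8,0,0,0]
After op 11 (pop): stack=[0,8,8,17,17] mem=[8,0,0,0]
After op 12 (push 20): stack=[0,8,8,17,17,20] mem=[8,0,0,0]
After op 13 (-): stack=[0,8,8,17,-3] mem=[8,0,0,0]
After op 14 (dup): stack=[0,8,8,17,-3,-3] mem=[8,0,0,0]
After op 15 (/): stack=[0,8,8,17,1] mem=[8,0,0,0]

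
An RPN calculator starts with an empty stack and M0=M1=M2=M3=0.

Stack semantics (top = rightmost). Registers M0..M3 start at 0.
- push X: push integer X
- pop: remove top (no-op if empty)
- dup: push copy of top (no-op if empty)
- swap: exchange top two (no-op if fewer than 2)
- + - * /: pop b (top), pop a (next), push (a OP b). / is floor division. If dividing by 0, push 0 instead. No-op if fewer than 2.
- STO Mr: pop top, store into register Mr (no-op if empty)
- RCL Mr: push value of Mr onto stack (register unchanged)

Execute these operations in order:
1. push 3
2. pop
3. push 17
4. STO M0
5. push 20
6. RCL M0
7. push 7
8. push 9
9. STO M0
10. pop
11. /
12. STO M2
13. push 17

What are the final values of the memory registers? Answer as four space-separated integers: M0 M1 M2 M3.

Answer: 9 0 1 0

Derivation:
After op 1 (push 3): stack=[3] mem=[0,0,0,0]
After op 2 (pop): stack=[empty] mem=[0,0,0,0]
After op 3 (push 17): stack=[17] mem=[0,0,0,0]
After op 4 (STO M0): stack=[empty] mem=[17,0,0,0]
After op 5 (push 20): stack=[20] mem=[17,0,0,0]
After op 6 (RCL M0): stack=[20,17] mem=[17,0,0,0]
After op 7 (push 7): stack=[20,17,7] mem=[17,0,0,0]
After op 8 (push 9): stack=[20,17,7,9] mem=[17,0,0,0]
After op 9 (STO M0): stack=[20,17,7] mem=[9,0,0,0]
After op 10 (pop): stack=[20,17] mem=[9,0,0,0]
After op 11 (/): stack=[1] mem=[9,0,0,0]
After op 12 (STO M2): stack=[empty] mem=[9,0,1,0]
After op 13 (push 17): stack=[17] mem=[9,0,1,0]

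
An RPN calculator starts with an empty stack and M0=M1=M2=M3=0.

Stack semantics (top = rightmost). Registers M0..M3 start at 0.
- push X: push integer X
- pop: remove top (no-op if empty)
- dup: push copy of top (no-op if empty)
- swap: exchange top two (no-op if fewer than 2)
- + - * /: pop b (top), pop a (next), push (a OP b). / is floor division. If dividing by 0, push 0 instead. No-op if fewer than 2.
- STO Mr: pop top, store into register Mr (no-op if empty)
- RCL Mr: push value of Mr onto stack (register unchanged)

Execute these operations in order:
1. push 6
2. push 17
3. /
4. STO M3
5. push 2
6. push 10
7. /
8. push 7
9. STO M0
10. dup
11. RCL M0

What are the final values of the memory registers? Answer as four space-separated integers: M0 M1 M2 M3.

Answer: 7 0 0 0

Derivation:
After op 1 (push 6): stack=[6] mem=[0,0,0,0]
After op 2 (push 17): stack=[6,17] mem=[0,0,0,0]
After op 3 (/): stack=[0] mem=[0,0,0,0]
After op 4 (STO M3): stack=[empty] mem=[0,0,0,0]
After op 5 (push 2): stack=[2] mem=[0,0,0,0]
After op 6 (push 10): stack=[2,10] mem=[0,0,0,0]
After op 7 (/): stack=[0] mem=[0,0,0,0]
After op 8 (push 7): stack=[0,7] mem=[0,0,0,0]
After op 9 (STO M0): stack=[0] mem=[7,0,0,0]
After op 10 (dup): stack=[0,0] mem=[7,0,0,0]
After op 11 (RCL M0): stack=[0,0,7] mem=[7,0,0,0]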